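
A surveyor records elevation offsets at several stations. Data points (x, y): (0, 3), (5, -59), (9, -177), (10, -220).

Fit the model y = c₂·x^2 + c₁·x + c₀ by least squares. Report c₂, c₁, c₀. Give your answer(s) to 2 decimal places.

MᵀM·[c₂, c₁, c₀]ᵀ = Mᵀy reads: 17186·c₂ + 1854·c₁ + 206·c₀ = -37812;  1854·c₂ + 206·c₁ + 24·c₀ = -4088;  206·c₂ + 24·c₁ + 4·c₀ = -453.
Inverting the 3×3 Gram matrix, [c₂, c₁, c₀]ᵀ = [-10251/5170, -12061/5170, 1479/517]ᵀ.

c₂ = -1.98, c₁ = -2.33, c₀ = 2.86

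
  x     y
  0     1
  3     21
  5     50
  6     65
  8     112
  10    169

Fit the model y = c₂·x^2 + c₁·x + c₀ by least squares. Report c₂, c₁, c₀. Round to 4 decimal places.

c₂ = 1.4589, c₁ = 2.1729, c₀ = 1.1793

With design matrix A, AᵀA = [[16098, 1880, 234]; [1880, 234, 32]; [234, 32, 6]] and Aᵀy = [27847, 3289, 418]ᵀ.
Inverting the 3×3 Gram matrix, [c₂, c₁, c₀]ᵀ = [30737/21068, 22889/10534, 24845/21068]ᵀ.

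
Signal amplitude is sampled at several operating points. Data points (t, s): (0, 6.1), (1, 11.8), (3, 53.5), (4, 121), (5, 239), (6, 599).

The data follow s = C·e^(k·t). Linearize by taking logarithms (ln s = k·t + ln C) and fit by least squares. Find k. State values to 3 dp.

Let Y = ln s. Fitting Y = k·t + ln C by least squares:
Σt = 19.0000, Σ(t)² = 87.0000, Σln s = 24.9236, Σt·ln s = 99.3442.
Equations: 87.0000·k + 19.0000·ln C = 99.3442;  19.0000·k + 6·ln C = 24.9236.
Δ = 87.0000·6 − (19.0000)² = 161.0000; k = (99.3442·6 − 19.0000·24.9236)/161.0000 = 0.76098, ln C = (87.0000·24.9236 − 19.0000·99.3442)/161.0000 = 1.74418.

k = 0.761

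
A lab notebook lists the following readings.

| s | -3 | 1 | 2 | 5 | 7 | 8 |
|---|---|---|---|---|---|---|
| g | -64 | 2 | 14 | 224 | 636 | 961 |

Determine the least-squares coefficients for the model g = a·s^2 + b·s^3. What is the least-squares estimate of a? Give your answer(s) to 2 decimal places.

a = -1.08

The normal system XᵀX·[a, b]ᵀ = Xᵀg is [[7220, 52490]; [52490, 396212]]·[a, b]ᵀ = [97750, 740022]ᵀ.
Eliminating b: 396212·(row 1) − 52490·(row 2) gives 105450540·a = 396212·97750 − 52490·740022 = -114031780, so a = -5701589/5272527.
Then b = (740022 − 52490·(-5701589/5272527))/396212 = 10603067/5272527.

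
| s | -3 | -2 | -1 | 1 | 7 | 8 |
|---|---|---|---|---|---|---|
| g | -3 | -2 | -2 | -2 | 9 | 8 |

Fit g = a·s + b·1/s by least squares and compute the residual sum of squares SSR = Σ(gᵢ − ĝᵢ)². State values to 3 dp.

Setting ∂/∂a … = 0 gives: 128·a + 6·b = 140;  6·a + (67657/28224)·b = 30/7.
Eliminating b: (67657/28224)·(row 1) − 6·(row 2) gives (119438/441)·a = (67657/28224)·140 − 6·(30/7) = 312365/1008, so a = 2186555/1911008.
Then b = ((30/7) − 6·(2186555/1911008))/(67657/28224) = -64260/59719.
Residuals: 141201/1911008, -238533/955504, -60521/31328, -64791/31328, 2186947/1911008, -243417/238876; SSR = 4980607/477752.

SSR = 10.425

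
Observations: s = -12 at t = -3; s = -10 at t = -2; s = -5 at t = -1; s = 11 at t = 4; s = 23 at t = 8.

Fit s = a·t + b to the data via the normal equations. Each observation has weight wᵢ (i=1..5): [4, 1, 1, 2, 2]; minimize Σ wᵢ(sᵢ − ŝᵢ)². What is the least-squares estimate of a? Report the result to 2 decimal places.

Compute the Gram sums: Σwᵢ·t·t = 201, Σwᵢ·t = 9, Σwᵢ·1 = 10.
Moment sums: Σwᵢ·t·s = 625, Σwᵢ·s = 5.
AᵀWA·[a, b]ᵀ = AᵀWs becomes [[201, 9]; [9, 10]]·[a, b]ᵀ = [625, 5]ᵀ.
Eliminating b: 10·(row 1) − 9·(row 2) gives 1929·a = 10·625 − 9·5 = 6205, so a = 6205/1929.
Then b = (5 − 9·(6205/1929))/10 = -1540/643.

a = 3.22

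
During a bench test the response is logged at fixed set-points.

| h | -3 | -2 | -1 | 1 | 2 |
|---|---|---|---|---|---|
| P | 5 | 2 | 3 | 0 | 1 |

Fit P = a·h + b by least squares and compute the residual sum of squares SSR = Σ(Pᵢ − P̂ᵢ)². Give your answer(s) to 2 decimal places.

With design matrix X, XᵀX = [[19, -3]; [-3, 5]] and XᵀP = [-20, 11]ᵀ.
Determinant 19·5 − (-3)² = 86.
a = ((-20)·5 − (-3)·11)/86 = -67/86; b = (19·11 − (-3)·(-20))/86 = 149/86.
Residuals: 40/43, -111/86, 21/43, -41/43, 71/86; SSR = 375/86.

SSR = 4.36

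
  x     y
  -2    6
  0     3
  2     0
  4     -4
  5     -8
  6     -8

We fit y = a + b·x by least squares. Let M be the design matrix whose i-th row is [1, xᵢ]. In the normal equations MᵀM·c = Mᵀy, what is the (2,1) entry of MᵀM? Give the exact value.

Row 2 ↔ basis x, column 1 ↔ basis 1, so (MᵀM)_{2,1} = Σᵢ x = (-2)·(1) + (0)·(1) + (2)·(1) + (4)·(1) + (5)·(1) + (6)·(1) = 15.

15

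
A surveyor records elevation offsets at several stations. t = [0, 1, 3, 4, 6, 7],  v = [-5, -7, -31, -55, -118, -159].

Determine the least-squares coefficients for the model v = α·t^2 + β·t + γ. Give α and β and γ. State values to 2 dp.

The normal system XᵀX·[α, β, γ]ᵀ = Xᵀv is [[4035, 651, 111]; [651, 111, 21]; [111, 21, 6]]·[α, β, γ]ᵀ = [-13205, -2141, -375]ᵀ.
Row-reducing yields α = -13/4, β = 197/300, γ = -701/150.

α = -3.25, β = 0.66, γ = -4.67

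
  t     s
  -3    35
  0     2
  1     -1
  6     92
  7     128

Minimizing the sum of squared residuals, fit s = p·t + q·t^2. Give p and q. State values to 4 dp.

The normal equations are: 95·p + 533·q = 1342;  533·p + 3779·q = 9898.
Eliminating q: 3779·(row 1) − 533·(row 2) gives 74916·p = 3779·1342 − 533·9898 = -204216, so p = -17018/6243.
Then q = (9898 − 533·(-17018/6243))/3779 = 18752/6243.

p = -2.7259, q = 3.0037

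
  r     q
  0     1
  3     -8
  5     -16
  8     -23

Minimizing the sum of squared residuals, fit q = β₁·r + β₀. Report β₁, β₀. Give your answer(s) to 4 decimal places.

β₁ = -3.0588, β₀ = 0.7353

Entries of MᵀM: Σr·r = 98, Σr = 16, Σ1 = 4.
Right-hand side: Σr·q = -288, Σq = -46.
Normal equations: [[98, 16]; [16, 4]]·[β₁, β₀]ᵀ = [-288, -46]ᵀ.
Eliminating β₀: 4·(row 1) − 16·(row 2) gives 136·β₁ = 4·(-288) − 16·(-46) = -416, so β₁ = -52/17.
Then β₀ = ((-46) − 16·(-52/17))/4 = 25/34.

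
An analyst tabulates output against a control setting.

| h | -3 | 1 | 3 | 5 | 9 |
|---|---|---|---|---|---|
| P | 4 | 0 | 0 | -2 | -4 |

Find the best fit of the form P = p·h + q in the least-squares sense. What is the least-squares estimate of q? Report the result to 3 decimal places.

Normal-equation sums: Σh·h = 125, Σh = 15, Σ1 = 5.
And Σh·P = -58, ΣP = -2.
Normal equations: [[125, 15]; [15, 5]]·[p, q]ᵀ = [-58, -2]ᵀ.
Determinant 125·5 − 15² = 400.
p = ((-58)·5 − 15·(-2))/400 = -13/20; q = (125·(-2) − 15·(-58))/400 = 31/20.

q = 1.550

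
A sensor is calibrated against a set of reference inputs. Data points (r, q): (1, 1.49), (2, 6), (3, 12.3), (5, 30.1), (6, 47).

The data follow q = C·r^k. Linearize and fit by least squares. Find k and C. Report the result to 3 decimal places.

k = 1.891, C = 1.533

With ln qᵢ as the transformed response and ln rᵢ as the regressor:
Σln r = 5.1930, Σ(ln r)² = 7.4881, Σln q = 11.9548, Σln r·ln q = 16.3769.
Equations: 7.4881·k + 5.1930·ln C = 16.3769;  5.1930·k + 5·ln C = 11.9548.
Δ = 7.4881·5 − (5.1930)² = 10.4737; k = (16.3769·5 − 5.1930·11.9548)/10.4737 = 1.89083, ln C = (7.4881·11.9548 − 5.1930·16.3769)/10.4737 = 0.42716, so C = exp(0.42716) = 1.53291.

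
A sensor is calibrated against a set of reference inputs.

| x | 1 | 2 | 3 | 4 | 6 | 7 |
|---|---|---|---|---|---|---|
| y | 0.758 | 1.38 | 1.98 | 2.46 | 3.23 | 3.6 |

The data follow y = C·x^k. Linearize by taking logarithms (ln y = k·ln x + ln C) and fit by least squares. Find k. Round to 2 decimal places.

k = 0.80

Linearized form: ln y = k·ln x + ln C. From the 6 transformed points,
Over the data: Σln x = 6.9157, Σ(ln x)² = 10.6062, Σln y = 4.0817, Σln x·ln y = 6.8150.
Normal system: [[10.6062, 6.9157]; [6.9157, 6]]·[k, ln C]ᵀ = [6.8150, 4.0817]ᵀ.
Solving (det = 15.8099): k = 0.80090, ln C = -0.24285.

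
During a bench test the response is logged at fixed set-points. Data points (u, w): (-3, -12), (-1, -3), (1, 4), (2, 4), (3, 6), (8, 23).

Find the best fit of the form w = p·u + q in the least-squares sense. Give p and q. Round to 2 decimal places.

With design matrix A, AᵀA = [[88, 10]; [10, 6]] and Aᵀw = [253, 22]ᵀ.
Δ = 88·6 − 10² = 428.
p = (253·6 − 10·22)/428 = 649/214; q = (88·22 − 10·253)/428 = -297/214.

p = 3.03, q = -1.39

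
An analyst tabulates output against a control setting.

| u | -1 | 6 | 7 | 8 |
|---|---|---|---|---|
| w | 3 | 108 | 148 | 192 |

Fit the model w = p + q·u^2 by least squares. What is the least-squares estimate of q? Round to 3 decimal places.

Compute the Gram sums: Σ1 = 4, Σu^2 = 150, Σu^2·u^2 = 7794.
For Mᵀw: Σw = 451, Σu^2·w = 23431.
Normal equations: [[4, 150]; [150, 7794]]·[p, q]ᵀ = [451, 23431]ᵀ.
det = 4·7794 − 150² = 8676.
p = (451·7794 − 150·23431)/8676 = 37/723; q = (4·23431 − 150·451)/8676 = 13037/4338.

q = 3.005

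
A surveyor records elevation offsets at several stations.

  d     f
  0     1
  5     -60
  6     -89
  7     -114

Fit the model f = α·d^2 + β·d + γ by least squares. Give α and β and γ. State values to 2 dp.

α = -2.03, β = -2.37, γ = 1.08

XᵀX·[α, β, γ]ᵀ = Xᵀf reads: 4322·α + 684·β + 110·γ = -10290;  684·α + 110·β + 18·γ = -1632;  110·α + 18·β + 4·γ = -262.
Inverting the 3×3 Gram matrix, [α, β, γ]ᵀ = [-962/473, -1119/473, 509/473]ᵀ.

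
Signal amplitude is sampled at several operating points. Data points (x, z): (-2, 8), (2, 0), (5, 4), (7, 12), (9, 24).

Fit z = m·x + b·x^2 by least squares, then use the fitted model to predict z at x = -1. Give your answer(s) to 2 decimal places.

ẑ = 2.48

Normal-equation sums: Σx·x = 163, Σx·x^2 = 1197, Σx^2·x^2 = 9619.
Right-hand side: Σx·z = 304, Σx^2·z = 2664.
Determinant 163·9619 − 1197² = 135088.
m = (304·9619 − 1197·2664)/135088 = -33079/16886; b = (163·2664 − 1197·304)/135088 = 8793/16886.
At x = -1: ẑ = (-33079/16886)·(-1) + (8793/16886)·(1) = 20936/8443.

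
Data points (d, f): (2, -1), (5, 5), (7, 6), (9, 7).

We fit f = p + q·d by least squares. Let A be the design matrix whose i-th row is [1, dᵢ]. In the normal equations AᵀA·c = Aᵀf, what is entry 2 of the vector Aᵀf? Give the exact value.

Entry 2 ↔ basis d, so (Aᵀf)_{2} = Σᵢ (d)·fᵢ = (2)·(-1) + (5)·(5) + (7)·(6) + (9)·(7) = 128.

128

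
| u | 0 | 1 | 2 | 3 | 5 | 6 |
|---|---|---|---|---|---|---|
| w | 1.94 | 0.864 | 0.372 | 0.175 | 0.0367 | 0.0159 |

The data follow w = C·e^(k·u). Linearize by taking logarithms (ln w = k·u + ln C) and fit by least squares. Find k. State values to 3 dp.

Linearized form: ln w = k·u + ln C. From the 6 transformed points,
Sums: Σu = 17.0000, Σ(u)² = 75.0000, Σln w = -9.6617, Σu·ln w = -48.7263.
Normal system: [[75.0000, 17.0000]; [17.0000, 6]]·[k, ln C]ᵀ = [-48.7263, -9.6617]ᵀ.
Slope k = (n·Σu·ln w − Σu·Σln w)/(n·Σ(u)² − (Σu)²) = (6·-48.7263 − 17.0000·-9.6617)/161.0000 = -0.79570; ln C = (Σln w − k·Σu)/n = 0.64420.

k = -0.796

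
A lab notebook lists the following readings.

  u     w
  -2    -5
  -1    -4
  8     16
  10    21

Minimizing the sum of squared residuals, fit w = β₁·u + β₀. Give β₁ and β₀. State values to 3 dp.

β₁ = 2.191, β₀ = -1.215

The normal system AᵀA·[β₁, β₀]ᵀ = Aᵀw is [[169, 15]; [15, 4]]·[β₁, β₀]ᵀ = [352, 28]ᵀ.
Δ = 169·4 − 15² = 451.
β₁ = (352·4 − 15·28)/451 = 988/451; β₀ = (169·28 − 15·352)/451 = -548/451.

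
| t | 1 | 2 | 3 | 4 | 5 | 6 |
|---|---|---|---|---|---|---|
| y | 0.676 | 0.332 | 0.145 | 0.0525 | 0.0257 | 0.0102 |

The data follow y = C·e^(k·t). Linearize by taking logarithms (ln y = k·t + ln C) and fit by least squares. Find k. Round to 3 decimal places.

k = -0.847

Let Y = ln y. Fitting Y = k·t + ln C by least squares:
AᵀA = [[91.0000, 21.0000]; [21.0000, 6]], rhs = [-65.9962, -14.6188]ᵀ  (here Σt = 21.0000, Σ(t)² = 91.0000, Σln y = -14.6188, Σt·ln y = -65.9962).
Δ = 91.0000·6 − (21.0000)² = 105.0000; k = (-65.9962·6 − 21.0000·-14.6188)/105.0000 = -0.84745, ln C = (91.0000·-14.6188 − 21.0000·-65.9962)/105.0000 = 0.52962.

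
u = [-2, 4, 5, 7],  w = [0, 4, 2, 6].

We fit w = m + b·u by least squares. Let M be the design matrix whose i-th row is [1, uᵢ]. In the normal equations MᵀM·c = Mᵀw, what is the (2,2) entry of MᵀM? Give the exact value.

94

Row 2 ↔ basis u, column 2 ↔ basis u, so (MᵀM)_{2,2} = Σᵢ (u)·(u) = (-2)·(-2) + (4)·(4) + (5)·(5) + (7)·(7) = 94.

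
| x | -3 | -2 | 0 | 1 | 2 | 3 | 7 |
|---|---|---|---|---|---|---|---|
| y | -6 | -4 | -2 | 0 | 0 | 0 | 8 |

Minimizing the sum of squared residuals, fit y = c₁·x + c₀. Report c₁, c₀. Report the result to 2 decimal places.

c₁ = 1.29, c₀ = -2.05

Setting ∂/∂c₁ … = 0 gives: 76·c₁ + 8·c₀ = 82;  8·c₁ + 7·c₀ = -4.
(Σx·x = 76, Σx = 8, Σ1 = 7, Σx·y = 82, Σy = -4.)
Eliminating c₀: 7·(row 1) − 8·(row 2) gives 468·c₁ = 7·82 − 8·(-4) = 606, so c₁ = 101/78.
Then c₀ = ((-4) − 8·(101/78))/7 = -80/39.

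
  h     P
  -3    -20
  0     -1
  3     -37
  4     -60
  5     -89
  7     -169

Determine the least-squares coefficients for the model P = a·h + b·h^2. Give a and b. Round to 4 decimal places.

a = -2.6562, b = -3.0679

Forming MᵀM = [[108, 532]; [532, 3444]] and MᵀP = [-1919, -11979]ᵀ gives MᵀM·[a, b]ᵀ = MᵀP.
det = 108·3444 − 532² = 88928.
a = ((-1919)·3444 − 532·(-11979))/88928 = -2109/794; b = (108·(-11979) − 532·(-1919))/88928 = -34103/11116.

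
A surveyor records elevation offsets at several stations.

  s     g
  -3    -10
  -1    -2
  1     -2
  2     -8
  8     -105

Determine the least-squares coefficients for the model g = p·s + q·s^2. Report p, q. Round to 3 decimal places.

The normal equations are: 79·p + 493·q = -826;  493·p + 4195·q = -6846.
Δ = 79·4195 − 493² = 88356.
p = ((-826)·4195 − 493·(-6846))/88356 = -22498/22089; q = (79·(-6846) − 493·(-826))/88356 = -33404/22089.

p = -1.019, q = -1.512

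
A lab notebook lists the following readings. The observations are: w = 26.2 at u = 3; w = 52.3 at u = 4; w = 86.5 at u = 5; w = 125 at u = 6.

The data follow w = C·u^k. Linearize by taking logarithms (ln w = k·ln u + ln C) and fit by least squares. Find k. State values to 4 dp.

Linearized form: ln w = k·ln u + ln C. From the 4 transformed points,
Σln u = 5.8861, Σ(ln u)² = 8.9295, Σln w = 16.5112, Σln u·ln w = 24.9029.
Equations: 8.9295·k + 5.8861·ln C = 24.9029;  5.8861·k + 4·ln C = 16.5112.
Slope k = (n·Σln u·ln w − Σln u·Σln w)/(n·Σ(ln u)² − (Σln u)²) = (4·24.9029 − 5.8861·16.5112)/1.0716 = 2.26275; ln C = (Σln w − k·Σln u)/n = 0.79811.

k = 2.2628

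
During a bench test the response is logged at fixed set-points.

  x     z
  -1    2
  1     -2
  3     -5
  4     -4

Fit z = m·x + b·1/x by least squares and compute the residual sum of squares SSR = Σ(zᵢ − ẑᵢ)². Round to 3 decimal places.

The normal system MᵀM·[m, b]ᵀ = Mᵀz is [[27, 4]; [4, 313/144]]·[m, b]ᵀ = [-35, -20/3]ᵀ.
Δ = 27·(313/144) − 4² = 683/16.
m = ((-35)·(313/144) − 4·(-20/3))/(683/16) = -7115/6147; b = (27·(-20/3) − 4·(-35))/(683/16) = -640/683.
Residuals: -581/6147, 581/6147, -830/683, 5312/6147; SSR = 13778/6147.

SSR = 2.241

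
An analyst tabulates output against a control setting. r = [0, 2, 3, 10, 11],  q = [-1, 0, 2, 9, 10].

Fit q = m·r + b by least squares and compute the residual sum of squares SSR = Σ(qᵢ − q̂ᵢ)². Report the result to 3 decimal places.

SSR = 0.696

The normal equations are: 234·m + 26·b = 206;  26·m + 5·b = 20.
(Σr·r = 234, Σr = 26, Σ1 = 5, Σr·q = 206, Σq = 20.)
det = 234·5 − 26² = 494.
m = (206·5 − 26·20)/494 = 255/247; b = (234·20 − 26·206)/494 = -26/19.
Residuals: 7/19, -172/247, 67/247, 11/247, 3/247; SSR = 172/247.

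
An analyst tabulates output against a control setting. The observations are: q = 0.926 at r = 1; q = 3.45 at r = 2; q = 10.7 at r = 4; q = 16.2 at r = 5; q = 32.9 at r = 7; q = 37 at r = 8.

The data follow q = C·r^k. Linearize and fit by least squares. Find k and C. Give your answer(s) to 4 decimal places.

Linearized form: ln q = k·ln r + ln C. From the 6 transformed points,
AᵀA = [[13.1032, 7.7142]; [7.7142, 6]], rhs = [22.9332, 13.4211]ᵀ  (here Σln r = 7.7142, Σ(ln r)² = 13.1032, Σln q = 13.4211, Σln r·ln q = 22.9332).
Solving (det = 19.1098): k = 1.78262, ln C = -0.05506, so C = exp(-0.05506) = 0.94643.

k = 1.7826, C = 0.9464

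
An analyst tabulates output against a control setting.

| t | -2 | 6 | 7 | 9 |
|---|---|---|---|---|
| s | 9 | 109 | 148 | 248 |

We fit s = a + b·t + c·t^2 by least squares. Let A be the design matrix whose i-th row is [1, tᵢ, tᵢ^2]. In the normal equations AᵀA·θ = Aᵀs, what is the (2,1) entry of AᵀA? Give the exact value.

20

Row 2 ↔ basis t, column 1 ↔ basis 1, so (AᵀA)_{2,1} = Σᵢ t = (-2)·(1) + (6)·(1) + (7)·(1) + (9)·(1) = 20.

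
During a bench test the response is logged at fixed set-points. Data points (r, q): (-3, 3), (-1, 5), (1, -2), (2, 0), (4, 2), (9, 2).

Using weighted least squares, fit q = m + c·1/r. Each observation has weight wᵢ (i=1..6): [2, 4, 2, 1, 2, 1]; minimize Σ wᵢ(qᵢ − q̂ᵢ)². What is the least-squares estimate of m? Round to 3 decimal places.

MᵀWM·[m, c]ᵀ = MᵀWq reads: 12·m + (-14/9)·c = 28;  (-14/9)·m + (4283/648)·c = -223/9.
Eliminating c: (4283/648)·(row 1) − (-14/9)·(row 2) gives (12457/162)·m = (4283/648)·28 − (-14/9)·(-223/9) = 23737/162, so m = 23737/12457.
Then c = ((-223/9) − (-14/9)·(23737/12457))/(4283/648) = -41112/12457.

m = 1.906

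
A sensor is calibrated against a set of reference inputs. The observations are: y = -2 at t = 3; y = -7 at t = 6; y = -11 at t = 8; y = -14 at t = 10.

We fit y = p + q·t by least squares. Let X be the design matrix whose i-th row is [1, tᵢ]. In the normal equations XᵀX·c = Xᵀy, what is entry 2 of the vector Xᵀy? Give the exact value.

Entry 2 ↔ basis t, so (Xᵀy)_{2} = Σᵢ (t)·yᵢ = (3)·(-2) + (6)·(-7) + (8)·(-11) + (10)·(-14) = -276.

-276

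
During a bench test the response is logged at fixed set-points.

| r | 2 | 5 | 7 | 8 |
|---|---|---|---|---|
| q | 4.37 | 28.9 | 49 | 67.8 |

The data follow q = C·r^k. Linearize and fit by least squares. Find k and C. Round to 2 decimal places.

Let Y = ln q. Fitting Y = k·ln r + ln C by least squares:
Over the data: Σln r = 6.3279, Σ(ln r)² = 11.1814, Σln q = 12.9470, Σln r·ln q = 22.7773.
Normal system: [[11.1814, 6.3279]; [6.3279, 4]]·[k, ln C]ᵀ = [22.7773, 12.9470]ᵀ.
Solving (det = 4.6828): k = 1.96074, ln C = 0.13489, so C = exp(0.13489) = 1.14441.

k = 1.96, C = 1.14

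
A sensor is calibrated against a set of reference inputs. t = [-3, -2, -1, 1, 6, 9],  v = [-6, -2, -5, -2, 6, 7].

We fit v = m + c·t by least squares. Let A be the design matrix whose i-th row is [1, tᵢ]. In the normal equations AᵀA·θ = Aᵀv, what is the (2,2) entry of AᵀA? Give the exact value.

132

Row 2 ↔ basis t, column 2 ↔ basis t, so (AᵀA)_{2,2} = Σᵢ (t)·(t) = (-3)·(-3) + (-2)·(-2) + (-1)·(-1) + (1)·(1) + (6)·(6) + (9)·(9) = 132.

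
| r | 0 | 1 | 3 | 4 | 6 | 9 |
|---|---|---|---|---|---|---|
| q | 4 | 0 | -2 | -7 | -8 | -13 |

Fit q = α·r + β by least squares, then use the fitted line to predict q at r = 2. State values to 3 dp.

Normal-equation sums: Σr·r = 143, Σr = 23, Σ1 = 6.
Right-hand side: Σr·q = -199, Σq = -26.
Eliminating β: 6·(row 1) − 23·(row 2) gives 329·α = 6·(-199) − 23·(-26) = -596, so α = -596/329.
Then β = ((-26) − 23·(-596/329))/6 = 859/329.
At r = 2: q̂ = (-596/329)·(2) + (859/329)·(1) = -333/329.

q̂ = -1.012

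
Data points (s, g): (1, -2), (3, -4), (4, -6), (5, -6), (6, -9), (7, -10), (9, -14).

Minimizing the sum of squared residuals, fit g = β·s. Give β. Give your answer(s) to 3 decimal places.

AᵀA·[β]ᵀ = Aᵀg reads: 217·β = -318.
(Σs·s = 217, Σs·g = -318.)
β = (-318)/217 = -1.46544.

β = -1.465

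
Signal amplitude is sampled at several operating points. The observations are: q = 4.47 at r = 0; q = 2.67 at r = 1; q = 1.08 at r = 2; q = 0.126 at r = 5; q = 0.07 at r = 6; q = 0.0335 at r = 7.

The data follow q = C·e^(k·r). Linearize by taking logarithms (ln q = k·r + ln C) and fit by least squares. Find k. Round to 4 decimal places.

Let Y = ln q. Fitting Y = k·r + ln C by least squares:
Σr = 21.0000, Σ(r)² = 115.0000, Σln q = -5.5705, Σr·ln q = -48.9504.
Equations: 115.0000·k + 21.0000·ln C = -48.9504;  21.0000·k + 6·ln C = -5.5705.
Solving (det = 249.0000): k = -0.70973, ln C = 1.55562.

k = -0.7097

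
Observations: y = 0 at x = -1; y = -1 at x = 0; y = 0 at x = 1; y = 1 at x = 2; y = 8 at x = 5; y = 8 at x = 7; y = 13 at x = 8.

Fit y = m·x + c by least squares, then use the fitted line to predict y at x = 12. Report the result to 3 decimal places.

ŷ = 17.260

Sums needed: Σx·x = 144, Σx = 22, Σ1 = 7.
Moment sums: Σx·y = 202, Σy = 29.
So MᵀM·[m, c]ᵀ = Mᵀy: [[144, 22]; [22, 7]]·[m, c]ᵀ = [202, 29]ᵀ.
Eliminating c: 7·(row 1) − 22·(row 2) gives 524·m = 7·202 − 22·29 = 776, so m = 194/131.
Then c = (29 − 22·(194/131))/7 = -67/131.
At x = 12: ŷ = (194/131)·(12) + (-67/131)·(1) = 2261/131.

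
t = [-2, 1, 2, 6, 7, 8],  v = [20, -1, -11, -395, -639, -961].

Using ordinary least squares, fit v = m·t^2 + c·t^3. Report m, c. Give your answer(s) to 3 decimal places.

Entries of MᵀM: Σt^2·t^2 = 7826, Σt^2·t^3 = 57352, Σt^3·t^3 = 426578.
Right-hand side: Σt^2·v = -107000, Σt^3·v = -796778.
Δ = 7826·426578 − 57352² = 49147524.
m = ((-107000)·426578 − 57352·(-796778))/49147524 = 427144/396351; c = (7826·(-796778) − 57352·(-107000))/49147524 = -797747/396351.

m = 1.078, c = -2.013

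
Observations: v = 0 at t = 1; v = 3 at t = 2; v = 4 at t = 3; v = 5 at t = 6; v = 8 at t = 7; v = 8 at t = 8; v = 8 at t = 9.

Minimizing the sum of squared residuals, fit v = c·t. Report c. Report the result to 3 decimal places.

Compute the Gram sums: Σt·t = 244.
And Σt·v = 240.
Normal equations: [[244]]·[c]ᵀ = [240]ᵀ.
c = 240/244 = 0.983607.

c = 0.984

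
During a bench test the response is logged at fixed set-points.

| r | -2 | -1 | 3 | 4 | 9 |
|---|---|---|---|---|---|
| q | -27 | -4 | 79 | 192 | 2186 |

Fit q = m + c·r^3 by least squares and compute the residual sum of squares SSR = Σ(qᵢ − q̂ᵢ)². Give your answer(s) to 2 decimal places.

From the data, Σ1 = 5, Σr^3 = 811, Σr^3·r^3 = 536331.
For Aᵀq: Σq = 2426, Σr^3·q = 1608235.
So AᵀA·[m, c]ᵀ = Aᵀq: [[5, 811]; [811, 536331]]·[m, c]ᵀ = [2426, 1608235]ᵀ.
Δ = 5·536331 − 811² = 2023934.
m = (2426·536331 − 811·1608235)/2023934 = -3139579/2023934; c = (5·1608235 − 811·2426)/2023934 = 6073689/2023934.
Residuals: -2917127/2023934, 558766/1011967, -479619/1011967, 3018811/2023934, -129989/1011967; SSR = 9812303/2023934.

SSR = 4.85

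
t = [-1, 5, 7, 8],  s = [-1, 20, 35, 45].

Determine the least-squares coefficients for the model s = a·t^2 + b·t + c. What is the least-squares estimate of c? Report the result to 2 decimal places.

c = -0.21

Normal-equation sums: Σt^2·t^2 = 7123, Σt^2·t = 979, Σt^2 = 139, Σt·t = 139, Σt = 19, Σ1 = 4.
And Σt^2·s = 5094, Σt·s = 706, Σs = 99.
So XᵀX·[a, b, c]ᵀ = Xᵀs: [[7123, 979, 139]; [979, 139, 19]; [139, 19, 4]]·[a, b, c]ᵀ = [5094, 706, 99]ᵀ.
Inverting the 3×3 Gram matrix, [a, b, c]ᵀ = [365/678, 1487/1130, -353/1695]ᵀ.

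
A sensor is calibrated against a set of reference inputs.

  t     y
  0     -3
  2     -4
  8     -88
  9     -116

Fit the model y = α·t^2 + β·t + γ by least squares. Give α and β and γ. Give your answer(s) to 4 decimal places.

The normal system AᵀA·[α, β, γ]ᵀ = Aᵀy is [[10673, 1249, 149]; [1249, 149, 19]; [149, 19, 4]]·[α, β, γ]ᵀ = [-15044, -1756, -211]ᵀ.
Inverting the 3×3 Gram matrix, [α, β, γ]ᵀ = [-627/356, 1209/356, -583/178]ᵀ.

α = -1.7612, β = 3.3961, γ = -3.2753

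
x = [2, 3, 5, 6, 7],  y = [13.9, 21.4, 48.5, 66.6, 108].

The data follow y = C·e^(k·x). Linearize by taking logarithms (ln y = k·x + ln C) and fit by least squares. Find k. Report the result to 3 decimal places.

Linearized form: ln y = k·x + ln C. From the 5 transformed points,
AᵀA = [[123.0000, 23.0000]; [23.0000, 5]], rhs = [91.8289, 18.4577]ᵀ  (here Σx = 23.0000, Σ(x)² = 123.0000, Σln y = 18.4577, Σx·ln y = 91.8289).
Slope k = (n·Σx·ln y − Σx·Σln y)/(n·Σ(x)² − (Σx)²) = (5·91.8289 − 23.0000·18.4577)/86.0000 = 0.40253; ln C = (Σln y − k·Σx)/n = 1.83988.

k = 0.403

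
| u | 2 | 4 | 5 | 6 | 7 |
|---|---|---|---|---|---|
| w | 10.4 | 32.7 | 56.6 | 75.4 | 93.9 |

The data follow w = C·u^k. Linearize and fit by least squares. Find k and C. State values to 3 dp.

k = 1.791, C = 2.961

Linearized form: ln w = k·ln u + ln C. From the 5 transformed points,
Sums: Σln u = 7.4265, Σ(ln u)² = 11.9895, Σln w = 18.7302, Σln u·ln w = 29.5377.
Normal system: [[11.9895, 7.4265]; [7.4265, 5]]·[k, ln C]ᵀ = [29.5377, 18.7302]ᵀ.
Solving (det = 4.7940): k = 1.79127, ln C = 1.08546, so C = exp(1.08546) = 2.96080.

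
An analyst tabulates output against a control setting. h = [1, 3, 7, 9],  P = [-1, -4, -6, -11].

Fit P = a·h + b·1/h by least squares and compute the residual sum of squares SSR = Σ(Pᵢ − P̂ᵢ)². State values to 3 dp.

The normal equations are: 140·a + 4·b = -154;  4·a + (4540/3969)·b = -278/63.
Determinant 140·(4540/3969) − 4² = 81728/567.
a = ((-154)·(4540/3969) − 4·(-278/63))/(81728/567) = -5617/5108; b = (140·(-278/63) − 4·(-154))/(81728/567) = -63/5108.
Residuals: 143/1277, -890/1277, 2170/1277, -1407/1277; SSR = 5874/1277.

SSR = 4.600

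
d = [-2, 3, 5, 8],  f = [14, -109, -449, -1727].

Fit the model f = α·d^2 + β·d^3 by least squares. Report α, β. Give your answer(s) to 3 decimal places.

α = -2.921, β = -3.008

Setting ∂/∂α … = 0 gives: 4818·α + 36104·β = -122678;  36104·α + 278562·β = -943404.
Δ = 4818·278562 − 36104² = 38612900.
α = ((-122678)·278562 − 36104·(-943404))/38612900 = -5638551/1930645; β = (4818·(-943404) − 36104·(-122678))/38612900 = -5807698/1930645.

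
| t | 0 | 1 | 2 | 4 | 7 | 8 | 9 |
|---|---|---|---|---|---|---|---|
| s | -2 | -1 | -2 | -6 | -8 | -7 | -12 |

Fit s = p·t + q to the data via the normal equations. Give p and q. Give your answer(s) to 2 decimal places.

p = -1.04, q = -0.83

Sums needed: Σt·t = 215, Σt = 31, Σ1 = 7.
Right-hand side: Σt·s = -249, Σs = -38.
XᵀX·[p, q]ᵀ = Xᵀs becomes [[215, 31]; [31, 7]]·[p, q]ᵀ = [-249, -38]ᵀ.
det = 215·7 − 31² = 544.
p = ((-249)·7 − 31·(-38))/544 = -565/544; q = (215·(-38) − 31·(-249))/544 = -451/544.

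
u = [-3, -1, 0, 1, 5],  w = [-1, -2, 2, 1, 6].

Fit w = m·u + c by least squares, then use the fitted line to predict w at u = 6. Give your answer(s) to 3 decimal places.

ŵ = 6.545

From the data, Σu·u = 36, Σu = 2, Σ1 = 5.
Moment sums: Σu·w = 36, Σw = 6.
Determinant 36·5 − 2² = 176.
m = (36·5 − 2·6)/176 = 21/22; c = (36·6 − 2·36)/176 = 9/11.
At u = 6: ŵ = (21/22)·(6) + (9/11)·(1) = 72/11.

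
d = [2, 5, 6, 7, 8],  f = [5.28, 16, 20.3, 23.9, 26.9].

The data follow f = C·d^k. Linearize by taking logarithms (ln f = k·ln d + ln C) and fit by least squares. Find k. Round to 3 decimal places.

k = 1.192

Linearized form: ln f = k·ln d + ln C. From the 5 transformed points,
Over the data: Σln d = 8.1197, Σ(ln d)² = 14.3918, Σln f = 13.9131, Σln d·ln f = 24.0318.
Normal system: [[14.3918, 8.1197]; [8.1197, 5]]·[k, ln C]ᵀ = [24.0318, 13.9131]ᵀ.
Slope k = (n·Σln d·ln f − Σln d·Σln f)/(n·Σ(ln d)² − (Σln d)²) = (5·24.0318 − 8.1197·13.9131)/6.0295 = 1.19226; ln C = (Σln f − k·Σln d)/n = 0.84648.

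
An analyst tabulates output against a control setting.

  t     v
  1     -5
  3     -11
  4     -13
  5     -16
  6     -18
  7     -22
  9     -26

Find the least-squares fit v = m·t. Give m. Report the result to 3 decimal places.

m = -3.069

Normal-equation sums: Σt·t = 217.
And Σt·v = -666.
Hence m = -666 / 217 ≈ -3.06912.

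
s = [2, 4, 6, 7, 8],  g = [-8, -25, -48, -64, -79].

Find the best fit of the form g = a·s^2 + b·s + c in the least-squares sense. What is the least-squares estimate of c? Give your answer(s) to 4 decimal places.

c = 1.9893

Normal-equation sums: Σs^2·s^2 = 8065, Σs^2·s = 1143, Σs^2 = 169, Σs·s = 169, Σs = 27, Σ1 = 5.
And Σs^2·g = -10352, Σs·g = -1484, Σg = -224.
Normal equations: [[8065, 1143, 169]; [1143, 169, 27]; [169, 27, 5]]·[a, b, c]ᵀ = [-10352, -1484, -224]ᵀ.
Row-reducing yields a = -404/469, b = -1535/469, c = 933/469.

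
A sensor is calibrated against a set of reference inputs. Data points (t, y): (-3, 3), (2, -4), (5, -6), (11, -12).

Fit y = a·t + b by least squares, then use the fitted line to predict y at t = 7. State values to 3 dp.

ŷ = -8.158

From the data, Σt·t = 159, Σt = 15, Σ1 = 4.
For Aᵀy: Σt·y = -179, Σy = -19.
So AᵀA·[a, b]ᵀ = Aᵀy: [[159, 15]; [15, 4]]·[a, b]ᵀ = [-179, -19]ᵀ.
Δ = 159·4 − 15² = 411.
a = ((-179)·4 − 15·(-19))/411 = -431/411; b = (159·(-19) − 15·(-179))/411 = -112/137.
At t = 7: ŷ = (-431/411)·(7) + (-112/137)·(1) = -3353/411.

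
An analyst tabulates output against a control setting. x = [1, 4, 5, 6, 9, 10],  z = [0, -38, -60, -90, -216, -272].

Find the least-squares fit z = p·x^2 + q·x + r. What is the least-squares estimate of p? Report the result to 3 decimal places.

p = -3.014

Forming AᵀA = [[18739, 2135, 259]; [2135, 259, 35]; [259, 35, 6]] and Aᵀz = [-50044, -5656, -676]ᵀ gives AᵀA·[p, q, r]ᵀ = Aᵀz.
Solving the 3×3 system (Gaussian elimination) gives p = -16075/5334, q = 16379/5334, r = -62/127.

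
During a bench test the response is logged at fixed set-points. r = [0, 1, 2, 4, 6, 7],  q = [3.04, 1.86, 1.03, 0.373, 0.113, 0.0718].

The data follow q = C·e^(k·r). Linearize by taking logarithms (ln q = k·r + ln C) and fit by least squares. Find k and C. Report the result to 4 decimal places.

With ln qᵢ as the transformed response and rᵢ as the regressor:
Σr = 20.0000, Σ(r)² = 106.0000, Σln q = -4.0384, Σr·ln q = -34.7843.
Equations: 106.0000·k + 20.0000·ln C = -34.7843;  20.0000·k + 6·ln C = -4.0384.
Slope k = (n·Σr·ln q − Σr·Σln q)/(n·Σ(r)² − (Σr)²) = (6·-34.7843 − 20.0000·-4.0384)/236.0000 = -0.54211; ln C = (Σln q − k·Σr)/n = 1.13396, so C = exp(1.13396) = 3.10793.

k = -0.5421, C = 3.1079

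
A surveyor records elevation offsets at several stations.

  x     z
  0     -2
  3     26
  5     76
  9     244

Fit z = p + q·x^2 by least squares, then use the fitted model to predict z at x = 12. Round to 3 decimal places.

From the data, Σ1 = 4, Σx^2 = 115, Σx^2·x^2 = 7267.
For Mᵀz: Σz = 344, Σx^2·z = 21898.
MᵀM·[p, q]ᵀ = Mᵀz becomes [[4, 115]; [115, 7267]]·[p, q]ᵀ = [344, 21898]ᵀ.
Eliminating q: 7267·(row 1) − 115·(row 2) gives 15843·p = 7267·344 − 115·21898 = -18422, so p = -18422/15843.
Then q = (21898 − 115·(-18422/15843))/7267 = 48032/15843.
At x = 12: ẑ = (-18422/15843)·(1) + (48032/15843)·(144) = 6898186/15843.

ẑ = 435.409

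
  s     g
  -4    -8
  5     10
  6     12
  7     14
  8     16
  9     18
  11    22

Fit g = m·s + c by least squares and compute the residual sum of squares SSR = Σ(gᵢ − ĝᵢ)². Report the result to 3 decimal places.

SSR = 0.000

From the data, Σs·s = 392, Σs = 42, Σ1 = 7.
Right-hand side: Σs·g = 784, Σg = 84.
Determinant 392·7 − 42² = 980.
m = (784·7 − 42·84)/980 = 2; c = (392·84 − 42·784)/980 = 0.
Residuals: 0, 0, 0, 0, 0, 0, 0; SSR = 0.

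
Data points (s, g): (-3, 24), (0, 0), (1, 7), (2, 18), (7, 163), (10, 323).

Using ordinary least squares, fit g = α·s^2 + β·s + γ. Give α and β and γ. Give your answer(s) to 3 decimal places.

Compute the Gram sums: Σs^2·s^2 = 12499, Σs^2·s = 1325, Σs^2 = 163, Σs·s = 163, Σs = 17, Σ1 = 6.
And Σs^2·g = 40582, Σs·g = 4342, Σg = 535.
Row-reducing yields α = 103445/34077, β = 61106/34077, γ = 18381/11359.

α = 3.036, β = 1.793, γ = 1.618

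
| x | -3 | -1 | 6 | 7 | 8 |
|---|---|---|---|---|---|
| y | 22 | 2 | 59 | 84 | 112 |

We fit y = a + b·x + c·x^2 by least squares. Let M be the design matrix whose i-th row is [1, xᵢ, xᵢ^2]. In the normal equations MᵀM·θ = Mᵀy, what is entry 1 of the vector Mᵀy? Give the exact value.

Entry 1 ↔ basis 1, so (Mᵀy)_{1} = Σᵢ yᵢ = (1)·(22) + (1)·(2) + (1)·(59) + (1)·(84) + (1)·(112) = 279.

279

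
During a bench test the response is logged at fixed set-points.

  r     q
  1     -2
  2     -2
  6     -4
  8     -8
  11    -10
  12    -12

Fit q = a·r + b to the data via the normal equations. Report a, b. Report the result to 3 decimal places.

Entries of MᵀM: Σr·r = 370, Σr = 40, Σ1 = 6.
And Σr·q = -348, Σq = -38.
MᵀM·[a, b]ᵀ = Mᵀq becomes [[370, 40]; [40, 6]]·[a, b]ᵀ = [-348, -38]ᵀ.
Eliminating b: 6·(row 1) − 40·(row 2) gives 620·a = 6·(-348) − 40·(-38) = -568, so a = -142/155.
Then b = ((-38) − 40·(-142/155))/6 = -7/31.

a = -0.916, b = -0.226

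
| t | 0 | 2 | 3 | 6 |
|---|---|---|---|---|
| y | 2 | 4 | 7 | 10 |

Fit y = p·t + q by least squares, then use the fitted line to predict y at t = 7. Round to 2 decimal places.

ŷ = 11.59

The normal system XᵀX·[p, q]ᵀ = Xᵀy is [[49, 11]; [11, 4]]·[p, q]ᵀ = [89, 23]ᵀ.
Eliminating q: 4·(row 1) − 11·(row 2) gives 75·p = 4·89 − 11·23 = 103, so p = 103/75.
Then q = (23 − 11·(103/75))/4 = 148/75.
At t = 7: ŷ = (103/75)·(7) + (148/75)·(1) = 869/75.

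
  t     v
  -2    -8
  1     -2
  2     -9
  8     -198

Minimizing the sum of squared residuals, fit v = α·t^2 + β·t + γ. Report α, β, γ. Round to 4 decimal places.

XᵀX·[α, β, γ]ᵀ = Xᵀv reads: 4129·α + 513·β + 73·γ = -12742;  513·α + 73·β + 9·γ = -1588;  73·α + 9·β + 4·γ = -217.
(Σt^2·t^2 = 4129, Σt^2·t = 513, Σt^2 = 73, Σt·t = 73, Σt = 9, Σ1 = 4, Σt^2·v = -12742, Σt·v = -1588, Σv = -217.)
Inverting the 3×3 Gram matrix, [α, β, γ]ᵀ = [-17711/5756, -2909/5756, 4377/1439]ᵀ.

α = -3.0770, β = -0.5054, γ = 3.0417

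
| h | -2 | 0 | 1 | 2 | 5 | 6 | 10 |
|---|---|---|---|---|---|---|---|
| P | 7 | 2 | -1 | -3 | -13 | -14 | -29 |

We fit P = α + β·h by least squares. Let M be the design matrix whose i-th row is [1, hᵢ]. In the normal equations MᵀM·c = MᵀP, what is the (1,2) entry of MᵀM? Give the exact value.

Row 1 ↔ basis 1, column 2 ↔ basis h, so (MᵀM)_{1,2} = Σᵢ h = (1)·(-2) + (1)·(0) + (1)·(1) + (1)·(2) + (1)·(5) + (1)·(6) + (1)·(10) = 22.

22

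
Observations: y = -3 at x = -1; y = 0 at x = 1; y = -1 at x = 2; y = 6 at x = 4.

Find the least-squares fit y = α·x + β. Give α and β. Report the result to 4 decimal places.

Normal-equation sums: Σx·x = 22, Σx = 6, Σ1 = 4.
Right-hand side: Σx·y = 25, Σy = 2.
AᵀA·[α, β]ᵀ = Aᵀy becomes [[22, 6]; [6, 4]]·[α, β]ᵀ = [25, 2]ᵀ.
Determinant 22·4 − 6² = 52.
α = (25·4 − 6·2)/52 = 22/13; β = (22·2 − 6·25)/52 = -53/26.

α = 1.6923, β = -2.0385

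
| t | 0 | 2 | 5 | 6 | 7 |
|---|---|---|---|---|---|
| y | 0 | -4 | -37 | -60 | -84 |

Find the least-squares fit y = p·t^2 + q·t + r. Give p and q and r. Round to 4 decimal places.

p = -2.1413, q = 3.0688, r = -0.4543

Normal-equation sums: Σt^2·t^2 = 4338, Σt^2·t = 692, Σt^2 = 114, Σt·t = 114, Σt = 20, Σ1 = 5.
For Aᵀy: Σt^2·y = -7217, Σt·y = -1141, Σy = -185.
So AᵀA·[p, q, r]ᵀ = Aᵀy: [[4338, 692, 114]; [692, 114, 20]; [114, 20, 5]]·[p, q, r]ᵀ = [-7217, -1141, -185]ᵀ.
Row-reducing yields p = -18325/8558, q = 26263/8558, r = -1944/4279.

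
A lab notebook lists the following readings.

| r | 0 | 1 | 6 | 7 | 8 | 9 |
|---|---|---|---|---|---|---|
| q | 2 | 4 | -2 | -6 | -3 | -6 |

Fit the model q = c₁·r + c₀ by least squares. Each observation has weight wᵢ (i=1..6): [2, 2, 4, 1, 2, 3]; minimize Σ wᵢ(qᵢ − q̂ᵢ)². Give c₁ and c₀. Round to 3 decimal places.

c₁ = -0.983, c₀ = 3.480

Entries of MᵀWM: Σwᵢ·r·r = 566, Σwᵢ·r = 76, Σwᵢ·1 = 14.
For MᵀWq: Σwᵢ·r·q = -292, Σwᵢ·q = -26.
MᵀWM·[c₁, c₀]ᵀ = MᵀWq becomes [[566, 76]; [76, 14]]·[c₁, c₀]ᵀ = [-292, -26]ᵀ.
Eliminating c₀: 14·(row 1) − 76·(row 2) gives 2148·c₁ = 14·(-292) − 76·(-26) = -2112, so c₁ = -176/179.
Then c₀ = ((-26) − 76·(-176/179))/14 = 623/179.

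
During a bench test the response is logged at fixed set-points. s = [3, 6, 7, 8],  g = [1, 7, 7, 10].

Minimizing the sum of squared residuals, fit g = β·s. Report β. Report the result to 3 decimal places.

β = 1.101

The normal equations are: 158·β = 174.
Hence β = 174 / 158 ≈ 1.10127.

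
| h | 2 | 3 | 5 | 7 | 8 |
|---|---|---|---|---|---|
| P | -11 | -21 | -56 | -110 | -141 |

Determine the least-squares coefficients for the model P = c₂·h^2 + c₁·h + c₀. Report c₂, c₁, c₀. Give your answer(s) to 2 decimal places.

The normal equations are: 7219·c₂ + 1015·c₁ + 151·c₀ = -16047;  1015·c₂ + 151·c₁ + 25·c₀ = -2263;  151·c₂ + 25·c₁ + 5·c₀ = -339.
Solving the 3×3 system (Gaussian elimination) gives c₂ = -323/147, c₁ = 242/1911, c₀ = -1322/637.

c₂ = -2.20, c₁ = 0.13, c₀ = -2.08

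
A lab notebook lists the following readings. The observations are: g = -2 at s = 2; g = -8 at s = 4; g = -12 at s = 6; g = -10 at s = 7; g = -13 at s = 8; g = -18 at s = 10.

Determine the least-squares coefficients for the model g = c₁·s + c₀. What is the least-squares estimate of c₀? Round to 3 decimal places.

c₀ = 0.600

XᵀX·[c₁, c₀]ᵀ = Xᵀg reads: 269·c₁ + 37·c₀ = -462;  37·c₁ + 6·c₀ = -63.
Determinant 269·6 − 37² = 245.
c₁ = ((-462)·6 − 37·(-63))/245 = -9/5; c₀ = (269·(-63) − 37·(-462))/245 = 3/5.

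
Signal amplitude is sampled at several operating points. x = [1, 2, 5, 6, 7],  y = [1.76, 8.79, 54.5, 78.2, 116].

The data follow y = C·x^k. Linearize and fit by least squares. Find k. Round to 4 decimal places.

Linearized form: ln y = k·ln x + ln C. From the 5 transformed points,
Σln x = 6.0403, Σ(ln x)² = 10.0677, Σln y = 15.8500, Σln x·ln y = 25.0023.
Normal system: [[10.0677, 6.0403]; [6.0403, 5]]·[k, ln C]ᵀ = [25.0023, 15.8500]ᵀ.
Slope k = (n·Σln x·ln y − Σln x·Σln y)/(n·Σ(ln x)² − (Σln x)²) = (5·25.0023 − 6.0403·15.8500)/13.8539 = 2.11302; ln C = (Σln y − k·Σln x)/n = 0.61736.

k = 2.1130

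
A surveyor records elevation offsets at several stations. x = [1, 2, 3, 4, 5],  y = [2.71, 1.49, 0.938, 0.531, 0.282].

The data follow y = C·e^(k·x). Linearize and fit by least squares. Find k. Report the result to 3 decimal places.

k = -0.556

Taking logs, ln y = k·x + ln C, so regress ln y on x.
Σx = 15.0000, Σ(x)² = 55.0000, Σln y = -0.5671, Σx·ln y = -7.2587.
Equations: 55.0000·k + 15.0000·ln C = -7.2587;  15.0000·k + 5·ln C = -0.5671.
Slope k = (n·Σx·ln y − Σx·Σln y)/(n·Σ(x)² − (Σx)²) = (5·-7.2587 − 15.0000·-0.5671)/50.0000 = -0.55574; ln C = (Σln y − k·Σx)/n = 1.55378.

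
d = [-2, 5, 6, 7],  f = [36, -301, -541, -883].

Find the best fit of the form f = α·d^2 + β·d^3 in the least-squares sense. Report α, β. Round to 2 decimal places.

Normal-equation sums: Σd^2·d^2 = 4338, Σd^2·d^3 = 27676, Σd^3·d^3 = 179994.
For Xᵀf: Σd^2·f = -70124, Σd^3·f = -457638.
So XᵀX·[α, β]ᵀ = Xᵀf: [[4338, 27676]; [27676, 179994]]·[α, β]ᵀ = [-70124, -457638]ᵀ.
Determinant 4338·179994 − 27676² = 14852996.
α = ((-70124)·179994 − 27676·(-457638))/14852996 = 10922508/3713249; β = (4338·(-457638) − 27676·(-70124))/14852996 = -11120455/3713249.

α = 2.94, β = -2.99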